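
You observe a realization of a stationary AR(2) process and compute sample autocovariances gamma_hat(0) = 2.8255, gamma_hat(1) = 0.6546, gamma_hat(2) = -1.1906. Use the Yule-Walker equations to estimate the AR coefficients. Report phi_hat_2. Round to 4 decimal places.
\hat\phi_{2} = -0.5020

The Yule-Walker equations for an AR(p) process read, in matrix form,
  Gamma_p phi = r_p,   with   (Gamma_p)_{ij} = gamma(|i - j|),
                       (r_p)_i = gamma(i),   i,j = 1..p.
Substitute the sample gammas (Toeplitz matrix and right-hand side of size 2):
  Gamma_p = [[2.8255, 0.6546], [0.6546, 2.8255]]
  r_p     = [0.6546, -1.1906]
Written out:
  2.8255 phi_1 + 0.6546 phi_2 = 0.6546
  0.6546 phi_1 + 2.8255 phi_2 = -1.1906
Solve by Cramer's rule:
  det = gamma(0)^2 - gamma(1)^2 = (2.8255)^2 - (0.6546)^2 = 7.98345025 - 0.42850116 = 7.55494909
  phi_hat_1 = [gamma(1) gamma(0) - gamma(1) gamma(2)] / det = [(0.6546)(2.8255) - (0.6546)(-1.1906)] / 7.55494909 = 2.62893906 / 7.55494909 = 0.348
  phi_hat_2 = [gamma(0) gamma(2) - gamma(1)^2] / det = [(2.8255)(-1.1906) - (0.6546)^2] / 7.55494909 = -3.79254146 / 7.55494909 = -0.502
So phi_hat = [0.3480, -0.5020].
Therefore phi_hat_2 = -0.5020.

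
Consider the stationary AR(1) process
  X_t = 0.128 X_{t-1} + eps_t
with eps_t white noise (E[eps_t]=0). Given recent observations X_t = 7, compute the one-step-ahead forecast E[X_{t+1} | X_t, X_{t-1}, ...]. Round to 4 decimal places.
E[X_{t+1} \mid \mathcal F_t] = 0.8960

For an AR(p) model X_t = c + sum_i phi_i X_{t-i} + eps_t, the
one-step-ahead conditional mean is
  E[X_{t+1} | X_t, ...] = c + sum_i phi_i X_{t+1-i}.
Substitute known values:
  E[X_{t+1} | ...] = (0.128) * (7)
                   = 0.8960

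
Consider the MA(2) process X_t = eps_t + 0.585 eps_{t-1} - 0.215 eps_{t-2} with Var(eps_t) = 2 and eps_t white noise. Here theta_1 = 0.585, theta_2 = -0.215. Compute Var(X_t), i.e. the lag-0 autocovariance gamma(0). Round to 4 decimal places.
\gamma(0) = 2.7769

For an MA(q) process X_t = eps_t + sum_i theta_i eps_{t-i} with
Var(eps_t) = sigma^2, the variance is
  gamma(0) = sigma^2 * (1 + sum_i theta_i^2).
  sum_i theta_i^2 = (0.585)^2 + (-0.215)^2 = 0.342225 + 0.046225 = 0.38845.
  gamma(0) = 2 * (1 + 0.38845) = 2 * 1.38845 = 2.7769.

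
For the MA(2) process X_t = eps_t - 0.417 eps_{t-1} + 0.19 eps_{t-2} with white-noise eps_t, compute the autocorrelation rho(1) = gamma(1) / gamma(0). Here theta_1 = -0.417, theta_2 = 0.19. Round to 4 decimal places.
\rho(1) = -0.4101

For an MA(q) process with theta_0 = 1, the autocovariance is
  gamma(k) = sigma^2 * sum_{i=0..q-k} theta_i * theta_{i+k},
and rho(k) = gamma(k) / gamma(0). Sigma^2 cancels.
  numerator   = (1)*(-0.417) + (-0.417)*(0.19) = -0.49623.
  denominator = (1)^2 + (-0.417)^2 + (0.19)^2 = 1.209989.
  rho(1) = -0.49623 / 1.209989 = -0.4101.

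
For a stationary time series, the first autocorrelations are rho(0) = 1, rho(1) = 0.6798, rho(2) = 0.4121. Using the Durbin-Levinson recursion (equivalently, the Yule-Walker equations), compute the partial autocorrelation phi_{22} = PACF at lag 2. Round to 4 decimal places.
\phi_{22} = -0.0930

The PACF at lag k is phi_{kk}, the last component of the solution
to the Yule-Walker system G_k phi = r_k where
  (G_k)_{ij} = rho(|i - j|), (r_k)_i = rho(i), i,j = 1..k.
Equivalently, Durbin-Levinson gives phi_{kk} iteratively:
  phi_{11} = rho(1)
  phi_{kk} = [rho(k) - sum_{j=1..k-1} phi_{k-1,j} rho(k-j)]
            / [1 - sum_{j=1..k-1} phi_{k-1,j} rho(j)],
  phi_{k,j} = phi_{k-1,j} - phi_{kk} phi_{k-1,k-j},  j = 1..k-1.
Step k = 1:
  phi_11 = rho(1) = 0.6798.
Step k = 2:
  phi_22 = [rho(2) - phi_11 rho(1)] / [1 - phi_11 rho(1)] = [0.4121 - (0.6798)(0.6798)] / [1 - (0.6798)(0.6798)]
         = -0.05002804 / 0.53787196 = -0.093.
Therefore phi_{22} = -0.0930.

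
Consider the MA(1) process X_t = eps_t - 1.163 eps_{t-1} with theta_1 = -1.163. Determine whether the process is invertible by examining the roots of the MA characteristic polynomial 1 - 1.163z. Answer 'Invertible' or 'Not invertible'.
\text{Not invertible}

The MA(q) characteristic polynomial is P(z) = 1 - 1.163z.
Invertibility requires all roots to lie outside the unit circle, i.e. |z| > 1 for every root.
This is linear in z: 1 + (-1.163) z = 0  =>  z = -1/(-1.163) = 0.859845,  |z| = 0.859845.
Moduli of all roots: 0.8598.
All moduli strictly greater than 1? No.
Verdict: Not invertible.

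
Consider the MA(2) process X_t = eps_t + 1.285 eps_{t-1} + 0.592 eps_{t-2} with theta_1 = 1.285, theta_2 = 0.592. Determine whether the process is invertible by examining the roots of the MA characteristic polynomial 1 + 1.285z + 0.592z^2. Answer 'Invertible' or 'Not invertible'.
\text{Invertible}

The MA(q) characteristic polynomial is P(z) = 1 + 1.285z + 0.592z^2.
Invertibility requires all roots to lie outside the unit circle, i.e. |z| > 1 for every root.
Set 1 + (1.285) z + (0.592) z^2 = 0, i.e. a z^2 + b z + c = 0 with a = 0.592, b = 1.285, c = 1.
Discriminant D = b^2 - 4ac = (1.285)^2 - 4*(0.592)*1 = 1.651225 - (2.368) = -0.716775.
D < 0, so the roots are the complex-conjugate pair z = (-b +/- i sqrt(-D)) / (2a) = -1.0853 +/- 0.7151i.
For a conjugate pair |z|^2 = z * conj(z) = (product of roots) = c/a = 1/(0.592) = 1.689189, so |z| = sqrt(1.689189) = 1.2997 for both roots.
Moduli of all roots: 1.2997, 1.2997.
All moduli strictly greater than 1? Yes.
Verdict: Invertible.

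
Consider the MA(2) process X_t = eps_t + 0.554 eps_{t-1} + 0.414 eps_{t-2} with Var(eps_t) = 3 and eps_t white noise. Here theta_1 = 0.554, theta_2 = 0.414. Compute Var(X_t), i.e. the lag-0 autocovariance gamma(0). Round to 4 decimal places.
\gamma(0) = 4.4349

For an MA(q) process X_t = eps_t + sum_i theta_i eps_{t-i} with
Var(eps_t) = sigma^2, the variance is
  gamma(0) = sigma^2 * (1 + sum_i theta_i^2).
  sum_i theta_i^2 = (0.554)^2 + (0.414)^2 = 0.306916 + 0.171396 = 0.478312.
  gamma(0) = 3 * (1 + 0.478312) = 3 * 1.478312 = 4.434936, which rounds to 4.4349.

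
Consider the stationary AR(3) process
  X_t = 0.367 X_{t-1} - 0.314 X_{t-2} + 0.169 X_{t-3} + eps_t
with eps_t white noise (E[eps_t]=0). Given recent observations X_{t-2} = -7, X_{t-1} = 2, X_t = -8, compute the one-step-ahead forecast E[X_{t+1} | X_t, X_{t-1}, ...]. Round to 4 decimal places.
E[X_{t+1} \mid \mathcal F_t] = -4.7470

For an AR(p) model X_t = c + sum_i phi_i X_{t-i} + eps_t, the
one-step-ahead conditional mean is
  E[X_{t+1} | X_t, ...] = c + sum_i phi_i X_{t+1-i}.
Substitute known values:
  E[X_{t+1} | ...] = (0.367) * (-8) + (-0.314) * (2) + (0.169) * (-7)
                   = -4.7470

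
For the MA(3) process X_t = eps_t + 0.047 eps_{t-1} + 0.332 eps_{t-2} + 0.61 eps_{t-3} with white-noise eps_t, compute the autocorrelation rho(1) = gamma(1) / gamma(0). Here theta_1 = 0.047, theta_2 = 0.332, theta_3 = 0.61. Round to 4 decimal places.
\rho(1) = 0.1786

For an MA(q) process with theta_0 = 1, the autocovariance is
  gamma(k) = sigma^2 * sum_{i=0..q-k} theta_i * theta_{i+k},
and rho(k) = gamma(k) / gamma(0). Sigma^2 cancels.
  numerator   = (1)*(0.047) + (0.047)*(0.332) + (0.332)*(0.61) = 0.265124.
  denominator = (1)^2 + (0.047)^2 + (0.332)^2 + (0.61)^2 = 1.484533.
  rho(1) = 0.265124 / 1.484533 = 0.1786.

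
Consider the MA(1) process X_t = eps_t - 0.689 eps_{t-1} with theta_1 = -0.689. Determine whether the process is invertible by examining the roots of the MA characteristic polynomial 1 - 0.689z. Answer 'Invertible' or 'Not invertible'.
\text{Invertible}

The MA(q) characteristic polynomial is P(z) = 1 - 0.689z.
Invertibility requires all roots to lie outside the unit circle, i.e. |z| > 1 for every root.
This is linear in z: 1 + (-0.689) z = 0  =>  z = -1/(-0.689) = 1.451379,  |z| = 1.451379.
Moduli of all roots: 1.4514.
All moduli strictly greater than 1? Yes.
Verdict: Invertible.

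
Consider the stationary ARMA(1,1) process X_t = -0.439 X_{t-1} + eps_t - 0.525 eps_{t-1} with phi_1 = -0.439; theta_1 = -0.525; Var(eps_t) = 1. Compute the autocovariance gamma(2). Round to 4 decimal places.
\gamma(2) = 0.6450

Multiply the model equation by X_{t-k} and take expectations. With theta_0 = psi_0 = 1 and psi_j the MA(infinity) weights, this gives
  gamma(k) - sum_i phi_i gamma(k-i) = c_k,
  c_k = sigma^2 * sum_{j=k..q} theta_j psi_{j-k}   (c_k = 0 for k > q),
using gamma(-m) = gamma(m).
psi-weights needed (psi_j = theta_j + sum_i phi_i psi_{j-i}):
  psi_1 = theta_1 + phi_1 = -0.525 + (-0.439) = -0.964
Right-hand sides:
  c_0 = sigma^2 (1 + theta_1 psi_1) = 1 * (1 + (-0.525)(-0.964)) = 1 * 1.5061 = 1.5061
  c_1 = sigma^2 theta_1 = 1 * (-0.525) = -0.525
  c_2 = 0
Equations for k = 0 and k = 1 (AR order 1):
  gamma(0) = phi_1 gamma(1) + c_0
  gamma(1) = phi_1 gamma(0) + c_1
Substituting the second into the first: gamma(0) (1 - phi_1^2) = c_0 + phi_1 c_1, so
  gamma(0) = (c_0 + phi_1 c_1) / (1 - phi_1^2) = (1.5061 + (-0.439)(-0.525)) / (1 - (-0.439)^2) = 1.736575 / 0.807279 = 2.151146.
  gamma(1) = phi_1 gamma(0) + c_1 = (-0.439)(2.151146) + (-0.525) = -1.469353.
For k = 2 (> q): gamma(2) = phi_1 gamma(1) = (-0.439)(-1.469353) = 0.645046.
Therefore gamma(2) = 0.6450 (to 4 decimal places).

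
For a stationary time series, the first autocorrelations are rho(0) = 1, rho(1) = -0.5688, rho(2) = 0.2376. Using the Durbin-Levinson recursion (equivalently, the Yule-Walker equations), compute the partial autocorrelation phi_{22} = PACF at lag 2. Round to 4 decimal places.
\phi_{22} = -0.1270

The PACF at lag k is phi_{kk}, the last component of the solution
to the Yule-Walker system G_k phi = r_k where
  (G_k)_{ij} = rho(|i - j|), (r_k)_i = rho(i), i,j = 1..k.
Equivalently, Durbin-Levinson gives phi_{kk} iteratively:
  phi_{11} = rho(1)
  phi_{kk} = [rho(k) - sum_{j=1..k-1} phi_{k-1,j} rho(k-j)]
            / [1 - sum_{j=1..k-1} phi_{k-1,j} rho(j)],
  phi_{k,j} = phi_{k-1,j} - phi_{kk} phi_{k-1,k-j},  j = 1..k-1.
Step k = 1:
  phi_11 = rho(1) = -0.5688.
Step k = 2:
  phi_22 = [rho(2) - phi_11 rho(1)] / [1 - phi_11 rho(1)] = [0.2376 - (-0.5688)(-0.5688)] / [1 - (-0.5688)(-0.5688)]
         = -0.08593344 / 0.67646656 = -0.127.
Therefore phi_{22} = -0.1270.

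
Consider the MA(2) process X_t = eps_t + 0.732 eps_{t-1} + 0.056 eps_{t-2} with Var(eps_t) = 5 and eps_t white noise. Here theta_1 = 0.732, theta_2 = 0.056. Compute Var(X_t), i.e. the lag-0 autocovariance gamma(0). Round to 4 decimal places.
\gamma(0) = 7.6948

For an MA(q) process X_t = eps_t + sum_i theta_i eps_{t-i} with
Var(eps_t) = sigma^2, the variance is
  gamma(0) = sigma^2 * (1 + sum_i theta_i^2).
  sum_i theta_i^2 = (0.732)^2 + (0.056)^2 = 0.535824 + 0.003136 = 0.53896.
  gamma(0) = 5 * (1 + 0.53896) = 5 * 1.53896 = 7.6948.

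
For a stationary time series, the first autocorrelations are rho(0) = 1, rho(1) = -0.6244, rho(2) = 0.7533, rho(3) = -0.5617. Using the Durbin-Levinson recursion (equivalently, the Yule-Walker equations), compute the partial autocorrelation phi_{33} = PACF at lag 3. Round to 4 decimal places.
\phi_{33} = 0.0011

The PACF at lag k is phi_{kk}, the last component of the solution
to the Yule-Walker system G_k phi = r_k where
  (G_k)_{ij} = rho(|i - j|), (r_k)_i = rho(i), i,j = 1..k.
Equivalently, Durbin-Levinson gives phi_{kk} iteratively:
  phi_{11} = rho(1)
  phi_{kk} = [rho(k) - sum_{j=1..k-1} phi_{k-1,j} rho(k-j)]
            / [1 - sum_{j=1..k-1} phi_{k-1,j} rho(j)],
  phi_{k,j} = phi_{k-1,j} - phi_{kk} phi_{k-1,k-j},  j = 1..k-1.
Step k = 1:
  phi_11 = rho(1) = -0.6244.
Step k = 2:
  phi_22 = [rho(2) - phi_11 rho(1)] / [1 - phi_11 rho(1)] = [0.7533 - (-0.6244)(-0.6244)] / [1 - (-0.6244)(-0.6244)]
         = 0.36342464 / 0.61012464 = 0.595656.
  Update: phi_21 = phi_11 - phi_22 phi_11 = -0.6244 - (0.595656)(-0.6244) = -0.252472.
Step k = 3:
  phi_33 = [rho(3) - phi_21 rho(2) - phi_22 rho(1)] / [1 - phi_21 rho(1) - phi_22 rho(2)]
    numerator   = -0.5617 - (-0.252472)(0.7533) - (0.595656)(-0.6244) = 0.00041512
    denominator = 1 - (-0.252472)(-0.6244) - (0.595656)(0.7533) = 0.39364843
  phi_33 = 0.00041512 / 0.39364843 = 0.0011.
Therefore phi_{33} = 0.0011.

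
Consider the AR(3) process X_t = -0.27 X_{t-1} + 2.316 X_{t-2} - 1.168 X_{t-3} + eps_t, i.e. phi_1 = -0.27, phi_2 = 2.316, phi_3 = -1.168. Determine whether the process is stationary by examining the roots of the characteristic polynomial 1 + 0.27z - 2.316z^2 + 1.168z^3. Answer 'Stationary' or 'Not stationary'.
\text{Not stationary}

The AR(p) characteristic polynomial is P(z) = 1 + 0.27z - 2.316z^2 + 1.168z^3.
Stationarity requires all roots to lie outside the unit circle, i.e. |z| > 1 for every root.
Degree 3: look for a simple real root z0 first, then factor out (1 - z/z0) and solve the remaining quadratic.
Testing z0 = 1.25: P(1.25) = 1 + (0.27)(1.25) + (-2.316)(1.25)^2 + (1.168)(1.25)^3
  = 1 + (0.3375) + (-3.61875) + (2.28125) = 0.  So z_0 = 1.25 is a root, |z_0| = 1.25.
Divide out the factor (1 - 0.8 z) = (1 - z/z0) (since 1/z0 = 0.8):
  P(z) = (1 - 0.8 z)(1 + (1.07) z + (-1.46) z^2)
  [check: z-coef 1.07 - (0.8) = 0.27; z^2-coef -1.46 - (0.8)(1.07) = -2.316; z^3-coef -(0.8)(-1.46) = 1.168.]
Remaining roots from the quadratic factor 1 + (1.07) z + (-1.46) z^2:
  Set 1 + (1.07) z + (-1.46) z^2 = 0, i.e. a z^2 + b z + c = 0 with a = -1.46, b = 1.07, c = 1.
  Discriminant D = b^2 - 4ac = (1.07)^2 - 4*(-1.46)*1 = 1.1449 - (-5.84) = 6.9849.
  D >= 0, so the roots are real: z = (-b +/- sqrt(D)) / (2a) = (-1.07 +/- 2.642896) / (-2.92).
    z_1 = (-1.07 + 2.642896) / (-2.92) = -0.5387,   |z_1| = 0.5387.
    z_2 = (-1.07 - 2.642896) / (-2.92) = 1.2715,   |z_2| = 1.2715.
Moduli of all roots: 1.2500, 0.5387, 1.2715.
All moduli strictly greater than 1? No.
Verdict: Not stationary.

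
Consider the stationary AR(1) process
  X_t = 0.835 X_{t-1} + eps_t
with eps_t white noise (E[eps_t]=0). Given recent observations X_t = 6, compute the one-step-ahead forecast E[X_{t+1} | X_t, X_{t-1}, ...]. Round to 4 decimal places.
E[X_{t+1} \mid \mathcal F_t] = 5.0100

For an AR(p) model X_t = c + sum_i phi_i X_{t-i} + eps_t, the
one-step-ahead conditional mean is
  E[X_{t+1} | X_t, ...] = c + sum_i phi_i X_{t+1-i}.
Substitute known values:
  E[X_{t+1} | ...] = (0.835) * (6)
                   = 5.0100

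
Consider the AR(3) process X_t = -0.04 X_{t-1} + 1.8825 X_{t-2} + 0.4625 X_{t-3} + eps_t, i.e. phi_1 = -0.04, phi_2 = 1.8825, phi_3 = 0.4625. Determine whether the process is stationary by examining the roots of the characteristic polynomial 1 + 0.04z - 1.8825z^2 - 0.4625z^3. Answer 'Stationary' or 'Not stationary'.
\text{Not stationary}

The AR(p) characteristic polynomial is P(z) = 1 + 0.04z - 1.8825z^2 - 0.4625z^3.
Stationarity requires all roots to lie outside the unit circle, i.e. |z| > 1 for every root.
Degree 3: look for a simple real root z0 first, then factor out (1 - z/z0) and solve the remaining quadratic.
Testing z0 = -0.8: P(-0.8) = 1 + (0.04)(-0.8) + (-1.8825)(-0.8)^2 + (-0.4625)(-0.8)^3
  = 1 + (-0.032) + (-1.2048) + (0.2368) = 0.  So z_0 = -0.8 is a root, |z_0| = 0.8.
Divide out the factor (1 + 1.25 z) = (1 - z/z0) (since 1/z0 = -1.25):
  P(z) = (1 + 1.25 z)(1 + (-1.21) z + (-0.37) z^2)
  [check: z-coef -1.21 - (-1.25) = 0.04; z^2-coef -0.37 - (-1.25)(-1.21) = -1.8825; z^3-coef -(-1.25)(-0.37) = -0.4625.]
Remaining roots from the quadratic factor 1 + (-1.21) z + (-0.37) z^2:
  Set 1 + (-1.21) z + (-0.37) z^2 = 0, i.e. a z^2 + b z + c = 0 with a = -0.37, b = -1.21, c = 1.
  Discriminant D = b^2 - 4ac = (-1.21)^2 - 4*(-0.37)*1 = 1.4641 - (-1.48) = 2.9441.
  D >= 0, so the roots are real: z = (-b +/- sqrt(D)) / (2a) = (1.21 +/- 1.715838) / (-0.74).
    z_1 = (1.21 + 1.715838) / (-0.74) = -3.9538,   |z_1| = 3.9538.
    z_2 = (1.21 - 1.715838) / (-0.74) = 0.6836,   |z_2| = 0.6836.
Moduli of all roots: 0.8000, 3.9538, 0.6836.
All moduli strictly greater than 1? No.
Verdict: Not stationary.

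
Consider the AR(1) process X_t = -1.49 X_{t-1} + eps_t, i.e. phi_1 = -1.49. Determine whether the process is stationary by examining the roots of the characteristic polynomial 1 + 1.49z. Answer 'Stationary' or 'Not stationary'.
\text{Not stationary}

The AR(p) characteristic polynomial is P(z) = 1 + 1.49z.
Stationarity requires all roots to lie outside the unit circle, i.e. |z| > 1 for every root.
This is linear in z: 1 + (1.49) z = 0  =>  z = -1/(1.49) = -0.671141,  |z| = 0.671141.
Moduli of all roots: 0.6711.
All moduli strictly greater than 1? No.
Verdict: Not stationary.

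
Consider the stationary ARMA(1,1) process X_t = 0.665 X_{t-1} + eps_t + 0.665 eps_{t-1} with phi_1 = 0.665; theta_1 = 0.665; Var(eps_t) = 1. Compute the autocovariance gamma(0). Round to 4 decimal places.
\gamma(0) = 4.1714

Multiply the model equation by X_{t-k} and take expectations. With theta_0 = psi_0 = 1 and psi_j the MA(infinity) weights, this gives
  gamma(k) - sum_i phi_i gamma(k-i) = c_k,
  c_k = sigma^2 * sum_{j=k..q} theta_j psi_{j-k}   (c_k = 0 for k > q),
using gamma(-m) = gamma(m).
psi-weights needed (psi_j = theta_j + sum_i phi_i psi_{j-i}):
  psi_1 = theta_1 + phi_1 = 0.665 + (0.665) = 1.33
Right-hand sides:
  c_0 = sigma^2 (1 + theta_1 psi_1) = 1 * (1 + (0.665)(1.33)) = 1 * 1.88445 = 1.88445
  c_1 = sigma^2 theta_1 = 1 * (0.665) = 0.665
  c_2 = 0
Equations for k = 0 and k = 1 (AR order 1):
  gamma(0) = phi_1 gamma(1) + c_0
  gamma(1) = phi_1 gamma(0) + c_1
Substituting the second into the first: gamma(0) (1 - phi_1^2) = c_0 + phi_1 c_1, so
  gamma(0) = (c_0 + phi_1 c_1) / (1 - phi_1^2) = (1.88445 + (0.665)(0.665)) / (1 - (0.665)^2) = 2.326675 / 0.557775 = 4.17135.
Therefore gamma(0) = 4.1714 (to 4 decimal places).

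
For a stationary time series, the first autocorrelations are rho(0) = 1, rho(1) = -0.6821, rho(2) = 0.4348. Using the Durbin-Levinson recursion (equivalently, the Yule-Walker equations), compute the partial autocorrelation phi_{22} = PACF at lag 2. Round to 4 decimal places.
\phi_{22} = -0.0570

The PACF at lag k is phi_{kk}, the last component of the solution
to the Yule-Walker system G_k phi = r_k where
  (G_k)_{ij} = rho(|i - j|), (r_k)_i = rho(i), i,j = 1..k.
Equivalently, Durbin-Levinson gives phi_{kk} iteratively:
  phi_{11} = rho(1)
  phi_{kk} = [rho(k) - sum_{j=1..k-1} phi_{k-1,j} rho(k-j)]
            / [1 - sum_{j=1..k-1} phi_{k-1,j} rho(j)],
  phi_{k,j} = phi_{k-1,j} - phi_{kk} phi_{k-1,k-j},  j = 1..k-1.
Step k = 1:
  phi_11 = rho(1) = -0.6821.
Step k = 2:
  phi_22 = [rho(2) - phi_11 rho(1)] / [1 - phi_11 rho(1)] = [0.4348 - (-0.6821)(-0.6821)] / [1 - (-0.6821)(-0.6821)]
         = -0.03046041 / 0.53473959 = -0.057.
Therefore phi_{22} = -0.0570.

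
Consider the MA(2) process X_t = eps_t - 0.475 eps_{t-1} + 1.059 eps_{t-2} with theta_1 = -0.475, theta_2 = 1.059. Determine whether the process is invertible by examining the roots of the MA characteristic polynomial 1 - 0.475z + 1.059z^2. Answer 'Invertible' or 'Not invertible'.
\text{Not invertible}

The MA(q) characteristic polynomial is P(z) = 1 - 0.475z + 1.059z^2.
Invertibility requires all roots to lie outside the unit circle, i.e. |z| > 1 for every root.
Set 1 + (-0.475) z + (1.059) z^2 = 0, i.e. a z^2 + b z + c = 0 with a = 1.059, b = -0.475, c = 1.
Discriminant D = b^2 - 4ac = (-0.475)^2 - 4*(1.059)*1 = 0.225625 - (4.236) = -4.010375.
D < 0, so the roots are the complex-conjugate pair z = (-b +/- i sqrt(-D)) / (2a) = 0.2243 +/- 0.9455i.
For a conjugate pair |z|^2 = z * conj(z) = (product of roots) = c/a = 1/(1.059) = 0.944287, so |z| = sqrt(0.944287) = 0.9717 for both roots.
Moduli of all roots: 0.9717, 0.9717.
All moduli strictly greater than 1? No.
Verdict: Not invertible.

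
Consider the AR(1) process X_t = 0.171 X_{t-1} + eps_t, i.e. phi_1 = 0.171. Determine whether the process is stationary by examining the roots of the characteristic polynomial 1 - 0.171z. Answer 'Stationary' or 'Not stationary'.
\text{Stationary}

The AR(p) characteristic polynomial is P(z) = 1 - 0.171z.
Stationarity requires all roots to lie outside the unit circle, i.e. |z| > 1 for every root.
This is linear in z: 1 + (-0.171) z = 0  =>  z = -1/(-0.171) = 5.847953,  |z| = 5.847953.
Moduli of all roots: 5.8480.
All moduli strictly greater than 1? Yes.
Verdict: Stationary.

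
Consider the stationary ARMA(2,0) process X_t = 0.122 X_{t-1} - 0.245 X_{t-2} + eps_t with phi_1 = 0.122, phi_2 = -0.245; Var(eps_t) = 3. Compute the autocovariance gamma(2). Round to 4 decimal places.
\gamma(2) = -0.7510

Multiply the model equation by X_{t-k} and take expectations. With theta_0 = psi_0 = 1 and psi_j the MA(infinity) weights, this gives
  gamma(k) - sum_i phi_i gamma(k-i) = c_k,
  c_k = sigma^2 * sum_{j=k..q} theta_j psi_{j-k}   (c_k = 0 for k > q),
using gamma(-m) = gamma(m).
Pure AR (q = 0): c_0 = sigma^2 = 3, c_k = 0 for k >= 1.
Equations for k = 0, 1, 2 (AR order 2, c_2 = 0):
  (E0) gamma(0) = phi_1 gamma(1) + phi_2 gamma(2) + c_0
  (E1) gamma(1) = phi_1 gamma(0) + phi_2 gamma(1) + c_1
  (E2) gamma(2) = phi_1 gamma(1) + phi_2 gamma(0)
From (E1): gamma(1) = A gamma(0) + B with
  A = phi_1 / (1 - phi_2) = 0.122 / 1.245 = 0.097992,   B = c_1 / (1 - phi_2) = 0 / 1.245 = 0.
Insert (E2) into (E0): gamma(0) (1 - phi_2^2) = phi_1 (1 + phi_2) gamma(1) + c_0.
  phi_1 (1 + phi_2) = (0.122)(0.755) = 0.09211,   1 - phi_2^2 = 0.939975.
Replace gamma(1) by A gamma(0) + B and collect gamma(0):
  gamma(0) [0.939975 - (0.09211)(0.097992)] = c_0 = 3
  gamma(0) * 0.930949 = 3
  gamma(0) = 3 / 0.930949 = 3.222518.
  gamma(1) = A gamma(0) = (0.097992)(3.222518) = 0.315781.
  gamma(2) = phi_1 gamma(1) + phi_2 gamma(0) = (0.122)(0.315781) + (-0.245)(3.222518) = -0.750992.
Therefore gamma(2) = -0.7510 (to 4 decimal places).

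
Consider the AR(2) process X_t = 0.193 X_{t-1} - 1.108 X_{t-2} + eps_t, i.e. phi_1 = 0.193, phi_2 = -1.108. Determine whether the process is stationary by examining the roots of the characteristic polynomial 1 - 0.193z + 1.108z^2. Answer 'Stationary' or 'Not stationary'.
\text{Not stationary}

The AR(p) characteristic polynomial is P(z) = 1 - 0.193z + 1.108z^2.
Stationarity requires all roots to lie outside the unit circle, i.e. |z| > 1 for every root.
Set 1 + (-0.193) z + (1.108) z^2 = 0, i.e. a z^2 + b z + c = 0 with a = 1.108, b = -0.193, c = 1.
Discriminant D = b^2 - 4ac = (-0.193)^2 - 4*(1.108)*1 = 0.037249 - (4.432) = -4.394751.
D < 0, so the roots are the complex-conjugate pair z = (-b +/- i sqrt(-D)) / (2a) = 0.0871 +/- 0.946i.
For a conjugate pair |z|^2 = z * conj(z) = (product of roots) = c/a = 1/(1.108) = 0.902527, so |z| = sqrt(0.902527) = 0.95 for both roots.
Moduli of all roots: 0.9500, 0.9500.
All moduli strictly greater than 1? No.
Verdict: Not stationary.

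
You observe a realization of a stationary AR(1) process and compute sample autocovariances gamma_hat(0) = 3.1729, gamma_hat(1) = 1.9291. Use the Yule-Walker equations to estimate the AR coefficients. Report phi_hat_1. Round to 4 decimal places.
\hat\phi_{1} = 0.6080

The Yule-Walker equations for an AR(p) process read, in matrix form,
  Gamma_p phi = r_p,   with   (Gamma_p)_{ij} = gamma(|i - j|),
                       (r_p)_i = gamma(i),   i,j = 1..p.
Substitute the sample gammas (Toeplitz matrix and right-hand side of size 1):
  Gamma_p = [[3.1729]]
  r_p     = [1.9291]
With p = 1 this is the single equation gamma(0) phi_1 = gamma(1):
  phi_hat_1 = gamma(1) / gamma(0) = 1.9291 / 3.1729 = 0.6080.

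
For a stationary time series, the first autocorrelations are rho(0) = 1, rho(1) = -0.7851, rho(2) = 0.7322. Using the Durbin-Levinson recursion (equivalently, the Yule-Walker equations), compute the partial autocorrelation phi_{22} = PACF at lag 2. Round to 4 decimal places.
\phi_{22} = 0.3019

The PACF at lag k is phi_{kk}, the last component of the solution
to the Yule-Walker system G_k phi = r_k where
  (G_k)_{ij} = rho(|i - j|), (r_k)_i = rho(i), i,j = 1..k.
Equivalently, Durbin-Levinson gives phi_{kk} iteratively:
  phi_{11} = rho(1)
  phi_{kk} = [rho(k) - sum_{j=1..k-1} phi_{k-1,j} rho(k-j)]
            / [1 - sum_{j=1..k-1} phi_{k-1,j} rho(j)],
  phi_{k,j} = phi_{k-1,j} - phi_{kk} phi_{k-1,k-j},  j = 1..k-1.
Step k = 1:
  phi_11 = rho(1) = -0.7851.
Step k = 2:
  phi_22 = [rho(2) - phi_11 rho(1)] / [1 - phi_11 rho(1)] = [0.7322 - (-0.7851)(-0.7851)] / [1 - (-0.7851)(-0.7851)]
         = 0.11581799 / 0.38361799 = 0.3019.
Therefore phi_{22} = 0.3019.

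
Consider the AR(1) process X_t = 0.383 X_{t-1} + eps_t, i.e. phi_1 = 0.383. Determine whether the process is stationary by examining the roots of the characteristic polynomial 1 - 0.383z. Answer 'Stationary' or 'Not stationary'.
\text{Stationary}

The AR(p) characteristic polynomial is P(z) = 1 - 0.383z.
Stationarity requires all roots to lie outside the unit circle, i.e. |z| > 1 for every root.
This is linear in z: 1 + (-0.383) z = 0  =>  z = -1/(-0.383) = 2.610966,  |z| = 2.610966.
Moduli of all roots: 2.6110.
All moduli strictly greater than 1? Yes.
Verdict: Stationary.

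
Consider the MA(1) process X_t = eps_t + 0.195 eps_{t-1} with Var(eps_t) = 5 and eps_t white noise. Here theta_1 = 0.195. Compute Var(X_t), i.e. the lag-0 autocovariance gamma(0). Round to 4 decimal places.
\gamma(0) = 5.1901

For an MA(q) process X_t = eps_t + sum_i theta_i eps_{t-i} with
Var(eps_t) = sigma^2, the variance is
  gamma(0) = sigma^2 * (1 + sum_i theta_i^2).
  sum_i theta_i^2 = (0.195)^2 = 0.038025.
  gamma(0) = 5 * (1 + 0.038025) = 5 * 1.038025 = 5.190125, which rounds to 5.1901.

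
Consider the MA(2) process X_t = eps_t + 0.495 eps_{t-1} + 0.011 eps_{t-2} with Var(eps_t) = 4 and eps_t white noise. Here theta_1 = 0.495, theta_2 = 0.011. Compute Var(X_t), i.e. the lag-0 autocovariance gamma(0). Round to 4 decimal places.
\gamma(0) = 4.9806

For an MA(q) process X_t = eps_t + sum_i theta_i eps_{t-i} with
Var(eps_t) = sigma^2, the variance is
  gamma(0) = sigma^2 * (1 + sum_i theta_i^2).
  sum_i theta_i^2 = (0.495)^2 + (0.011)^2 = 0.245025 + 0.000121 = 0.245146.
  gamma(0) = 4 * (1 + 0.245146) = 4 * 1.245146 = 4.980584, which rounds to 4.9806.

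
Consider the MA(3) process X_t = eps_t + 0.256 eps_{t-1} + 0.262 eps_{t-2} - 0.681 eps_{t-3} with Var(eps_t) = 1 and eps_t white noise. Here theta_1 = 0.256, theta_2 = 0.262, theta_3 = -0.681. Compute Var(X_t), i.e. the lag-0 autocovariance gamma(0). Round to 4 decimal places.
\gamma(0) = 1.5979

For an MA(q) process X_t = eps_t + sum_i theta_i eps_{t-i} with
Var(eps_t) = sigma^2, the variance is
  gamma(0) = sigma^2 * (1 + sum_i theta_i^2).
  sum_i theta_i^2 = (0.256)^2 + (0.262)^2 + (-0.681)^2 = 0.065536 + 0.068644 + 0.463761 = 0.597941.
  gamma(0) = 1 * (1 + 0.597941) = 1 * 1.597941 = 1.597941, which rounds to 1.5979.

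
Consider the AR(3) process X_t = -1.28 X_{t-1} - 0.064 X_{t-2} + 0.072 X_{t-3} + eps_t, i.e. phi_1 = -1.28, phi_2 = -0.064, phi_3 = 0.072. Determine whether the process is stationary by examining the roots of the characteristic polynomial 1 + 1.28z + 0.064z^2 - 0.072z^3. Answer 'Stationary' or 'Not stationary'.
\text{Not stationary}

The AR(p) characteristic polynomial is P(z) = 1 + 1.28z + 0.064z^2 - 0.072z^3.
Stationarity requires all roots to lie outside the unit circle, i.e. |z| > 1 for every root.
Degree 3: look for a simple real root z0 first, then factor out (1 - z/z0) and solve the remaining quadratic.
Testing z0 = 5: P(5) = 1 + (1.28)(5) + (0.064)(5)^2 + (-0.072)(5)^3
  = 1 + (6.4) + (1.6) + (-9) = 0.  So z_0 = 5 is a root, |z_0| = 5.
Divide out the factor (1 - 0.2 z) = (1 - z/z0) (since 1/z0 = 0.2):
  P(z) = (1 - 0.2 z)(1 + (1.48) z + (0.36) z^2)
  [check: z-coef 1.48 - (0.2) = 1.28; z^2-coef 0.36 - (0.2)(1.48) = 0.064; z^3-coef -(0.2)(0.36) = -0.072.]
Remaining roots from the quadratic factor 1 + (1.48) z + (0.36) z^2:
  Set 1 + (1.48) z + (0.36) z^2 = 0, i.e. a z^2 + b z + c = 0 with a = 0.36, b = 1.48, c = 1.
  Discriminant D = b^2 - 4ac = (1.48)^2 - 4*(0.36)*1 = 2.1904 - (1.44) = 0.7504.
  D >= 0, so the roots are real: z = (-b +/- sqrt(D)) / (2a) = (-1.48 +/- 0.866256) / (0.72).
    z_1 = (-1.48 + 0.866256) / (0.72) = -0.8524,   |z_1| = 0.8524.
    z_2 = (-1.48 - 0.866256) / (0.72) = -3.2587,   |z_2| = 3.2587.
Moduli of all roots: 5.0000, 0.8524, 3.2587.
All moduli strictly greater than 1? No.
Verdict: Not stationary.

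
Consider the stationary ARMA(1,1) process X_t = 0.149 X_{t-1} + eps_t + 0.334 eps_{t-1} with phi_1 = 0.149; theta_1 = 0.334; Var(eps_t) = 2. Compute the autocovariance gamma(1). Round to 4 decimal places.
\gamma(1) = 1.0371

Multiply the model equation by X_{t-k} and take expectations. With theta_0 = psi_0 = 1 and psi_j the MA(infinity) weights, this gives
  gamma(k) - sum_i phi_i gamma(k-i) = c_k,
  c_k = sigma^2 * sum_{j=k..q} theta_j psi_{j-k}   (c_k = 0 for k > q),
using gamma(-m) = gamma(m).
psi-weights needed (psi_j = theta_j + sum_i phi_i psi_{j-i}):
  psi_1 = theta_1 + phi_1 = 0.334 + (0.149) = 0.483
Right-hand sides:
  c_0 = sigma^2 (1 + theta_1 psi_1) = 2 * (1 + (0.334)(0.483)) = 2 * 1.161322 = 2.322644
  c_1 = sigma^2 theta_1 = 2 * (0.334) = 0.668
  c_2 = 0
Equations for k = 0 and k = 1 (AR order 1):
  gamma(0) = phi_1 gamma(1) + c_0
  gamma(1) = phi_1 gamma(0) + c_1
Substituting the second into the first: gamma(0) (1 - phi_1^2) = c_0 + phi_1 c_1, so
  gamma(0) = (c_0 + phi_1 c_1) / (1 - phi_1^2) = (2.322644 + (0.149)(0.668)) / (1 - (0.149)^2) = 2.422176 / 0.977799 = 2.477172.
  gamma(1) = phi_1 gamma(0) + c_1 = (0.149)(2.477172) + (0.668) = 1.037099.
Therefore gamma(1) = 1.0371 (to 4 decimal places).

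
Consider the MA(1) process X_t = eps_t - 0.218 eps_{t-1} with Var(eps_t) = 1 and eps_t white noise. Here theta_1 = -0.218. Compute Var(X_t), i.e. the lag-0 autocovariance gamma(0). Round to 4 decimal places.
\gamma(0) = 1.0475

For an MA(q) process X_t = eps_t + sum_i theta_i eps_{t-i} with
Var(eps_t) = sigma^2, the variance is
  gamma(0) = sigma^2 * (1 + sum_i theta_i^2).
  sum_i theta_i^2 = (-0.218)^2 = 0.047524.
  gamma(0) = 1 * (1 + 0.047524) = 1 * 1.047524 = 1.047524, which rounds to 1.0475.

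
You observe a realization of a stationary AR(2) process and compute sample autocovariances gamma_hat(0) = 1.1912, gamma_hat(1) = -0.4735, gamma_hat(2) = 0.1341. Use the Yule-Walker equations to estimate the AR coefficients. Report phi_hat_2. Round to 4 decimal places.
\hat\phi_{2} = -0.0540

The Yule-Walker equations for an AR(p) process read, in matrix form,
  Gamma_p phi = r_p,   with   (Gamma_p)_{ij} = gamma(|i - j|),
                       (r_p)_i = gamma(i),   i,j = 1..p.
Substitute the sample gammas (Toeplitz matrix and right-hand side of size 2):
  Gamma_p = [[1.1912, -0.4735], [-0.4735, 1.1912]]
  r_p     = [-0.4735, 0.1341]
Written out:
  1.1912 phi_1 - 0.4735 phi_2 = -0.4735
  -0.4735 phi_1 + 1.1912 phi_2 = 0.1341
Solve by Cramer's rule:
  det = gamma(0)^2 - gamma(1)^2 = (1.1912)^2 - (-0.4735)^2 = 1.41895744 - 0.22420225 = 1.19475519
  phi_hat_1 = [gamma(1) gamma(0) - gamma(1) gamma(2)] / det = [(-0.4735)(1.1912) - (-0.4735)(0.1341)] / 1.19475519 = -0.50053685 / 1.19475519 = -0.4189
  phi_hat_2 = [gamma(0) gamma(2) - gamma(1)^2] / det = [(1.1912)(0.1341) - (-0.4735)^2] / 1.19475519 = -0.06446233 / 1.19475519 = -0.054
So phi_hat = [-0.4189, -0.0540].
Therefore phi_hat_2 = -0.0540.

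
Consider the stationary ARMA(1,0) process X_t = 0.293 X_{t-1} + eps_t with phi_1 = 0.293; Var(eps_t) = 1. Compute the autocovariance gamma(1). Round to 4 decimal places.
\gamma(1) = 0.3205

Multiply the model equation by X_{t-k} and take expectations. With theta_0 = psi_0 = 1 and psi_j the MA(infinity) weights, this gives
  gamma(k) - sum_i phi_i gamma(k-i) = c_k,
  c_k = sigma^2 * sum_{j=k..q} theta_j psi_{j-k}   (c_k = 0 for k > q),
using gamma(-m) = gamma(m).
Pure AR (q = 0): c_0 = sigma^2 = 1, c_k = 0 for k >= 1.
Equations for k = 0 and k = 1 (AR order 1):
  gamma(0) = phi_1 gamma(1) + c_0
  gamma(1) = phi_1 gamma(0) + c_1
Substituting the second into the first: gamma(0) (1 - phi_1^2) = c_0 + phi_1 c_1, so
  gamma(0) = c_0 / (1 - phi_1^2) = 1 / (1 - (0.293)^2) = 1 / 0.914151 = 1.093911.
  gamma(1) = phi_1 gamma(0) = (0.293)(1.093911) = 0.320516.
Therefore gamma(1) = 0.3205 (to 4 decimal places).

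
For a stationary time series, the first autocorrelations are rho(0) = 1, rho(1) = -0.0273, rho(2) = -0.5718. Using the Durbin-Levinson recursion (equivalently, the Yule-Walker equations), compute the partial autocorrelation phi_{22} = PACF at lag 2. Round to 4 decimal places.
\phi_{22} = -0.5730

The PACF at lag k is phi_{kk}, the last component of the solution
to the Yule-Walker system G_k phi = r_k where
  (G_k)_{ij} = rho(|i - j|), (r_k)_i = rho(i), i,j = 1..k.
Equivalently, Durbin-Levinson gives phi_{kk} iteratively:
  phi_{11} = rho(1)
  phi_{kk} = [rho(k) - sum_{j=1..k-1} phi_{k-1,j} rho(k-j)]
            / [1 - sum_{j=1..k-1} phi_{k-1,j} rho(j)],
  phi_{k,j} = phi_{k-1,j} - phi_{kk} phi_{k-1,k-j},  j = 1..k-1.
Step k = 1:
  phi_11 = rho(1) = -0.0273.
Step k = 2:
  phi_22 = [rho(2) - phi_11 rho(1)] / [1 - phi_11 rho(1)] = [-0.5718 - (-0.0273)(-0.0273)] / [1 - (-0.0273)(-0.0273)]
         = -0.57254529 / 0.99925471 = -0.573.
Therefore phi_{22} = -0.5730.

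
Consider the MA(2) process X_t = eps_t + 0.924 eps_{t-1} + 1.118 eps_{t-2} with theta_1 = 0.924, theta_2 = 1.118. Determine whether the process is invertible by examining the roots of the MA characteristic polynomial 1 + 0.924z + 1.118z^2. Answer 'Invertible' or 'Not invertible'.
\text{Not invertible}

The MA(q) characteristic polynomial is P(z) = 1 + 0.924z + 1.118z^2.
Invertibility requires all roots to lie outside the unit circle, i.e. |z| > 1 for every root.
Set 1 + (0.924) z + (1.118) z^2 = 0, i.e. a z^2 + b z + c = 0 with a = 1.118, b = 0.924, c = 1.
Discriminant D = b^2 - 4ac = (0.924)^2 - 4*(1.118)*1 = 0.853776 - (4.472) = -3.618224.
D < 0, so the roots are the complex-conjugate pair z = (-b +/- i sqrt(-D)) / (2a) = -0.4132 +/- 0.8507i.
For a conjugate pair |z|^2 = z * conj(z) = (product of roots) = c/a = 1/(1.118) = 0.894454, so |z| = sqrt(0.894454) = 0.9458 for both roots.
Moduli of all roots: 0.9458, 0.9458.
All moduli strictly greater than 1? No.
Verdict: Not invertible.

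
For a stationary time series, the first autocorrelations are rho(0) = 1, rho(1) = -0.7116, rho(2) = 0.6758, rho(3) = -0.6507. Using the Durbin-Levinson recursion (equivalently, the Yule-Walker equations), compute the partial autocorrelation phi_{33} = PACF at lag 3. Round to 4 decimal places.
\phi_{33} = -0.2081

The PACF at lag k is phi_{kk}, the last component of the solution
to the Yule-Walker system G_k phi = r_k where
  (G_k)_{ij} = rho(|i - j|), (r_k)_i = rho(i), i,j = 1..k.
Equivalently, Durbin-Levinson gives phi_{kk} iteratively:
  phi_{11} = rho(1)
  phi_{kk} = [rho(k) - sum_{j=1..k-1} phi_{k-1,j} rho(k-j)]
            / [1 - sum_{j=1..k-1} phi_{k-1,j} rho(j)],
  phi_{k,j} = phi_{k-1,j} - phi_{kk} phi_{k-1,k-j},  j = 1..k-1.
Step k = 1:
  phi_11 = rho(1) = -0.7116.
Step k = 2:
  phi_22 = [rho(2) - phi_11 rho(1)] / [1 - phi_11 rho(1)] = [0.6758 - (-0.7116)(-0.7116)] / [1 - (-0.7116)(-0.7116)]
         = 0.16942544 / 0.49362544 = 0.343227.
  Update: phi_21 = phi_11 - phi_22 phi_11 = -0.7116 - (0.343227)(-0.7116) = -0.46736.
Step k = 3:
  phi_33 = [rho(3) - phi_21 rho(2) - phi_22 rho(1)] / [1 - phi_21 rho(1) - phi_22 rho(2)]
    numerator   = -0.6507 - (-0.46736)(0.6758) - (0.343227)(-0.7116) = -0.09061807
    denominator = 1 - (-0.46736)(-0.7116) - (0.343227)(0.6758) = 0.4354741
  phi_33 = -0.09061807 / 0.4354741 = -0.2081.
Therefore phi_{33} = -0.2081.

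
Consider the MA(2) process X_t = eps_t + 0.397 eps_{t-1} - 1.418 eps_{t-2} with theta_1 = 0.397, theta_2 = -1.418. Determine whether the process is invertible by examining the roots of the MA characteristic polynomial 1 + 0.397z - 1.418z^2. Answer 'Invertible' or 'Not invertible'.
\text{Not invertible}

The MA(q) characteristic polynomial is P(z) = 1 + 0.397z - 1.418z^2.
Invertibility requires all roots to lie outside the unit circle, i.e. |z| > 1 for every root.
Set 1 + (0.397) z + (-1.418) z^2 = 0, i.e. a z^2 + b z + c = 0 with a = -1.418, b = 0.397, c = 1.
Discriminant D = b^2 - 4ac = (0.397)^2 - 4*(-1.418)*1 = 0.157609 - (-5.672) = 5.829609.
D >= 0, so the roots are real: z = (-b +/- sqrt(D)) / (2a) = (-0.397 +/- 2.414458) / (-2.836).
  z_1 = (-0.397 + 2.414458) / (-2.836) = -0.7114,   |z_1| = 0.7114.
  z_2 = (-0.397 - 2.414458) / (-2.836) = 0.9913,   |z_2| = 0.9913.
Moduli of all roots: 0.7114, 0.9913.
All moduli strictly greater than 1? No.
Verdict: Not invertible.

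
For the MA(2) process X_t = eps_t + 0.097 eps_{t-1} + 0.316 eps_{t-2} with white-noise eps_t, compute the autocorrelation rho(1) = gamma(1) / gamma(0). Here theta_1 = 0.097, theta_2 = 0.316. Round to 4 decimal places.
\rho(1) = 0.1151

For an MA(q) process with theta_0 = 1, the autocovariance is
  gamma(k) = sigma^2 * sum_{i=0..q-k} theta_i * theta_{i+k},
and rho(k) = gamma(k) / gamma(0). Sigma^2 cancels.
  numerator   = (1)*(0.097) + (0.097)*(0.316) = 0.127652.
  denominator = (1)^2 + (0.097)^2 + (0.316)^2 = 1.109265.
  rho(1) = 0.127652 / 1.109265 = 0.1151.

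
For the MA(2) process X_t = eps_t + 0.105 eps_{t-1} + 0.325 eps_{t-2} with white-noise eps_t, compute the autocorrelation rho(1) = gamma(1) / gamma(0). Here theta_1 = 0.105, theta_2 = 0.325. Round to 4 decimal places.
\rho(1) = 0.1246

For an MA(q) process with theta_0 = 1, the autocovariance is
  gamma(k) = sigma^2 * sum_{i=0..q-k} theta_i * theta_{i+k},
and rho(k) = gamma(k) / gamma(0). Sigma^2 cancels.
  numerator   = (1)*(0.105) + (0.105)*(0.325) = 0.139125.
  denominator = (1)^2 + (0.105)^2 + (0.325)^2 = 1.11665.
  rho(1) = 0.139125 / 1.11665 = 0.1246.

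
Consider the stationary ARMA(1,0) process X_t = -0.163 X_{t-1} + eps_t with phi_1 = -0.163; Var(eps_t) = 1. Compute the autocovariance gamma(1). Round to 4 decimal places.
\gamma(1) = -0.1674

Multiply the model equation by X_{t-k} and take expectations. With theta_0 = psi_0 = 1 and psi_j the MA(infinity) weights, this gives
  gamma(k) - sum_i phi_i gamma(k-i) = c_k,
  c_k = sigma^2 * sum_{j=k..q} theta_j psi_{j-k}   (c_k = 0 for k > q),
using gamma(-m) = gamma(m).
Pure AR (q = 0): c_0 = sigma^2 = 1, c_k = 0 for k >= 1.
Equations for k = 0 and k = 1 (AR order 1):
  gamma(0) = phi_1 gamma(1) + c_0
  gamma(1) = phi_1 gamma(0) + c_1
Substituting the second into the first: gamma(0) (1 - phi_1^2) = c_0 + phi_1 c_1, so
  gamma(0) = c_0 / (1 - phi_1^2) = 1 / (1 - (-0.163)^2) = 1 / 0.973431 = 1.027294.
  gamma(1) = phi_1 gamma(0) = (-0.163)(1.027294) = -0.167449.
Therefore gamma(1) = -0.1674 (to 4 decimal places).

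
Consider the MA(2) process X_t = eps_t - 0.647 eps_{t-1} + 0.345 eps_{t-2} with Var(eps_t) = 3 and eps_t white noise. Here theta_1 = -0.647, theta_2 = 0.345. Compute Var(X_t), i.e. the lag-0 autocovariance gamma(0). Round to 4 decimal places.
\gamma(0) = 4.6129

For an MA(q) process X_t = eps_t + sum_i theta_i eps_{t-i} with
Var(eps_t) = sigma^2, the variance is
  gamma(0) = sigma^2 * (1 + sum_i theta_i^2).
  sum_i theta_i^2 = (-0.647)^2 + (0.345)^2 = 0.418609 + 0.119025 = 0.537634.
  gamma(0) = 3 * (1 + 0.537634) = 3 * 1.537634 = 4.612902, which rounds to 4.6129.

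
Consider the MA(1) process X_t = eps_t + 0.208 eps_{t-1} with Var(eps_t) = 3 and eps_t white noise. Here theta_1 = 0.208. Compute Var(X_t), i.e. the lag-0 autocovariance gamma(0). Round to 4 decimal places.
\gamma(0) = 3.1298

For an MA(q) process X_t = eps_t + sum_i theta_i eps_{t-i} with
Var(eps_t) = sigma^2, the variance is
  gamma(0) = sigma^2 * (1 + sum_i theta_i^2).
  sum_i theta_i^2 = (0.208)^2 = 0.043264.
  gamma(0) = 3 * (1 + 0.043264) = 3 * 1.043264 = 3.129792, which rounds to 3.1298.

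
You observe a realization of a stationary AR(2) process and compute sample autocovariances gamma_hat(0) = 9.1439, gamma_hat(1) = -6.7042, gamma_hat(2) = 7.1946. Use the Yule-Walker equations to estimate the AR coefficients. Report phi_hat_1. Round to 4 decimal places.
\hat\phi_{1} = -0.3380

The Yule-Walker equations for an AR(p) process read, in matrix form,
  Gamma_p phi = r_p,   with   (Gamma_p)_{ij} = gamma(|i - j|),
                       (r_p)_i = gamma(i),   i,j = 1..p.
Substitute the sample gammas (Toeplitz matrix and right-hand side of size 2):
  Gamma_p = [[9.1439, -6.7042], [-6.7042, 9.1439]]
  r_p     = [-6.7042, 7.1946]
Written out:
  9.1439 phi_1 - 6.7042 phi_2 = -6.7042
  -6.7042 phi_1 + 9.1439 phi_2 = 7.1946
Solve by Cramer's rule:
  det = gamma(0)^2 - gamma(1)^2 = (9.1439)^2 - (-6.7042)^2 = 83.61090721 - 44.94629764 = 38.66460957
  phi_hat_1 = [gamma(1) gamma(0) - gamma(1) gamma(2)] / det = [(-6.7042)(9.1439) - (-6.7042)(7.1946)] / 38.66460957 = -13.06849706 / 38.66460957 = -0.338
  phi_hat_2 = [gamma(0) gamma(2) - gamma(1)^2] / det = [(9.1439)(7.1946) - (-6.7042)^2] / 38.66460957 = 20.8404053 / 38.66460957 = 0.539
So phi_hat = [-0.3380, 0.5390].
Therefore phi_hat_1 = -0.3380.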